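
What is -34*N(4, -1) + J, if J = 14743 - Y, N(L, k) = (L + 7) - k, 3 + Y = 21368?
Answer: -7030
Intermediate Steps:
Y = 21365 (Y = -3 + 21368 = 21365)
N(L, k) = 7 + L - k (N(L, k) = (7 + L) - k = 7 + L - k)
J = -6622 (J = 14743 - 1*21365 = 14743 - 21365 = -6622)
-34*N(4, -1) + J = -34*(7 + 4 - 1*(-1)) - 6622 = -34*(7 + 4 + 1) - 6622 = -34*12 - 6622 = -408 - 6622 = -7030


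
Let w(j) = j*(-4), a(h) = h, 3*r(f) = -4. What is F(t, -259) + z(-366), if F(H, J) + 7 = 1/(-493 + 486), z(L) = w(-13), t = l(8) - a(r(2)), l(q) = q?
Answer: 314/7 ≈ 44.857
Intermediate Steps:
r(f) = -4/3 (r(f) = (⅓)*(-4) = -4/3)
w(j) = -4*j
t = 28/3 (t = 8 - 1*(-4/3) = 8 + 4/3 = 28/3 ≈ 9.3333)
z(L) = 52 (z(L) = -4*(-13) = 52)
F(H, J) = -50/7 (F(H, J) = -7 + 1/(-493 + 486) = -7 + 1/(-7) = -7 - ⅐ = -50/7)
F(t, -259) + z(-366) = -50/7 + 52 = 314/7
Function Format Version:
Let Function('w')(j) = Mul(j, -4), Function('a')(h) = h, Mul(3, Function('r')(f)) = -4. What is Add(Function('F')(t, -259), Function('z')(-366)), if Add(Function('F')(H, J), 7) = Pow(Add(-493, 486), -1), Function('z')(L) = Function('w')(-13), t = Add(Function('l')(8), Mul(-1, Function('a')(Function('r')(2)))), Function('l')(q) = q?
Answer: Rational(314, 7) ≈ 44.857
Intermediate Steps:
Function('r')(f) = Rational(-4, 3) (Function('r')(f) = Mul(Rational(1, 3), -4) = Rational(-4, 3))
Function('w')(j) = Mul(-4, j)
t = Rational(28, 3) (t = Add(8, Mul(-1, Rational(-4, 3))) = Add(8, Rational(4, 3)) = Rational(28, 3) ≈ 9.3333)
Function('z')(L) = 52 (Function('z')(L) = Mul(-4, -13) = 52)
Function('F')(H, J) = Rational(-50, 7) (Function('F')(H, J) = Add(-7, Pow(Add(-493, 486), -1)) = Add(-7, Pow(-7, -1)) = Add(-7, Rational(-1, 7)) = Rational(-50, 7))
Add(Function('F')(t, -259), Function('z')(-366)) = Add(Rational(-50, 7), 52) = Rational(314, 7)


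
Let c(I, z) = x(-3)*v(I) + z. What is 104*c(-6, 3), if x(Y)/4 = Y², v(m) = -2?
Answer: -7176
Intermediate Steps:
x(Y) = 4*Y²
c(I, z) = -72 + z (c(I, z) = (4*(-3)²)*(-2) + z = (4*9)*(-2) + z = 36*(-2) + z = -72 + z)
104*c(-6, 3) = 104*(-72 + 3) = 104*(-69) = -7176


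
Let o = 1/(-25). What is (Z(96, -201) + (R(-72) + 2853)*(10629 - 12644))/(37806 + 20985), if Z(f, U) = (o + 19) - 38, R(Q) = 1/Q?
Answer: -10347814897/105823800 ≈ -97.783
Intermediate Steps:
o = -1/25 ≈ -0.040000
Z(f, U) = -476/25 (Z(f, U) = (-1/25 + 19) - 38 = 474/25 - 38 = -476/25)
(Z(96, -201) + (R(-72) + 2853)*(10629 - 12644))/(37806 + 20985) = (-476/25 + (1/(-72) + 2853)*(10629 - 12644))/(37806 + 20985) = (-476/25 + (-1/72 + 2853)*(-2015))/58791 = (-476/25 + (205415/72)*(-2015))*(1/58791) = (-476/25 - 413911225/72)*(1/58791) = -10347814897/1800*1/58791 = -10347814897/105823800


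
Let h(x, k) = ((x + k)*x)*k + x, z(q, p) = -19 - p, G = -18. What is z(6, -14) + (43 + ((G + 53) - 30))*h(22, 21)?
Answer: 954619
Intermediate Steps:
h(x, k) = x + k*x*(k + x) (h(x, k) = ((k + x)*x)*k + x = (x*(k + x))*k + x = k*x*(k + x) + x = x + k*x*(k + x))
z(6, -14) + (43 + ((G + 53) - 30))*h(22, 21) = (-19 - 1*(-14)) + (43 + ((-18 + 53) - 30))*(22*(1 + 21² + 21*22)) = (-19 + 14) + (43 + (35 - 30))*(22*(1 + 441 + 462)) = -5 + (43 + 5)*(22*904) = -5 + 48*19888 = -5 + 954624 = 954619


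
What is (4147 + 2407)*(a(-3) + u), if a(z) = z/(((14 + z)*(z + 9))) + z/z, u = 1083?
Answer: 78146619/11 ≈ 7.1042e+6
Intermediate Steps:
a(z) = 1 + z/((9 + z)*(14 + z)) (a(z) = z/(((14 + z)*(9 + z))) + 1 = z/(((9 + z)*(14 + z))) + 1 = z*(1/((9 + z)*(14 + z))) + 1 = z/((9 + z)*(14 + z)) + 1 = 1 + z/((9 + z)*(14 + z)))
(4147 + 2407)*(a(-3) + u) = (4147 + 2407)*((126 + (-3)² + 24*(-3))/(126 + (-3)² + 23*(-3)) + 1083) = 6554*((126 + 9 - 72)/(126 + 9 - 69) + 1083) = 6554*(63/66 + 1083) = 6554*((1/66)*63 + 1083) = 6554*(21/22 + 1083) = 6554*(23847/22) = 78146619/11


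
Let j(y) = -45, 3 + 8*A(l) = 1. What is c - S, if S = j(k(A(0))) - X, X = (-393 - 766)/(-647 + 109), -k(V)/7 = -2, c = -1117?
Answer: -575577/538 ≈ -1069.8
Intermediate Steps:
A(l) = -¼ (A(l) = -3/8 + (⅛)*1 = -3/8 + ⅛ = -¼)
k(V) = 14 (k(V) = -7*(-2) = 14)
X = 1159/538 (X = -1159/(-538) = -1159*(-1/538) = 1159/538 ≈ 2.1543)
S = -25369/538 (S = -45 - 1*1159/538 = -45 - 1159/538 = -25369/538 ≈ -47.154)
c - S = -1117 - 1*(-25369/538) = -1117 + 25369/538 = -575577/538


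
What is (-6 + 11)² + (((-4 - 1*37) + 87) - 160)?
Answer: -89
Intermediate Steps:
(-6 + 11)² + (((-4 - 1*37) + 87) - 160) = 5² + (((-4 - 37) + 87) - 160) = 25 + ((-41 + 87) - 160) = 25 + (46 - 160) = 25 - 114 = -89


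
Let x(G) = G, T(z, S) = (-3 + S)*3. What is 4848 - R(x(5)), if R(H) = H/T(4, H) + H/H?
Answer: 29077/6 ≈ 4846.2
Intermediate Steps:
T(z, S) = -9 + 3*S
R(H) = 1 + H/(-9 + 3*H) (R(H) = H/(-9 + 3*H) + H/H = H/(-9 + 3*H) + 1 = 1 + H/(-9 + 3*H))
4848 - R(x(5)) = 4848 - (-9 + 4*5)/(3*(-3 + 5)) = 4848 - (-9 + 20)/(3*2) = 4848 - 11/(3*2) = 4848 - 1*11/6 = 4848 - 11/6 = 29077/6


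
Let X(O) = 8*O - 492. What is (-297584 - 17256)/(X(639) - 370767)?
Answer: 314840/366147 ≈ 0.85987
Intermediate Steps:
X(O) = -492 + 8*O
(-297584 - 17256)/(X(639) - 370767) = (-297584 - 17256)/((-492 + 8*639) - 370767) = -314840/((-492 + 5112) - 370767) = -314840/(4620 - 370767) = -314840/(-366147) = -314840*(-1/366147) = 314840/366147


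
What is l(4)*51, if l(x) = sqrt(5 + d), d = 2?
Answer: 51*sqrt(7) ≈ 134.93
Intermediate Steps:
l(x) = sqrt(7) (l(x) = sqrt(5 + 2) = sqrt(7))
l(4)*51 = sqrt(7)*51 = 51*sqrt(7)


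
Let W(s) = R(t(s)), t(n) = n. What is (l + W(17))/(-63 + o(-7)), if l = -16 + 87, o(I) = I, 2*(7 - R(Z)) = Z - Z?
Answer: -39/35 ≈ -1.1143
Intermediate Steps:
R(Z) = 7 (R(Z) = 7 - (Z - Z)/2 = 7 - ½*0 = 7 + 0 = 7)
W(s) = 7
l = 71
(l + W(17))/(-63 + o(-7)) = (71 + 7)/(-63 - 7) = 78/(-70) = 78*(-1/70) = -39/35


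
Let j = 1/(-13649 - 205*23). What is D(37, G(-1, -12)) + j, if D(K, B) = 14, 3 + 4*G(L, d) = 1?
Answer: 257095/18364 ≈ 14.000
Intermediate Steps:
G(L, d) = -½ (G(L, d) = -¾ + (¼)*1 = -¾ + ¼ = -½)
j = -1/18364 (j = 1/(-13649 - 4715) = 1/(-18364) = -1/18364 ≈ -5.4454e-5)
D(37, G(-1, -12)) + j = 14 - 1/18364 = 257095/18364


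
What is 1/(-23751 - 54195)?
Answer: -1/77946 ≈ -1.2829e-5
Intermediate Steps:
1/(-23751 - 54195) = 1/(-77946) = -1/77946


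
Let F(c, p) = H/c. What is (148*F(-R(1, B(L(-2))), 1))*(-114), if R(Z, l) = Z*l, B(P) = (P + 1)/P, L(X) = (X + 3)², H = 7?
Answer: 59052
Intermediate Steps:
L(X) = (3 + X)²
B(P) = (1 + P)/P
F(c, p) = 7/c
(148*F(-R(1, B(L(-2))), 1))*(-114) = (148*(7/((-(1 + (3 - 2)²)/((3 - 2)²)))))*(-114) = (148*(7/((-(1 + 1²)/(1²)))))*(-114) = (148*(7/((-(1 + 1)/1))))*(-114) = (148*(7/((-1*2))))*(-114) = (148*(7/(-2)))*(-114) = (148*(7*(-½)))*(-114) = (148*(-7/2))*(-114) = -518*(-114) = 59052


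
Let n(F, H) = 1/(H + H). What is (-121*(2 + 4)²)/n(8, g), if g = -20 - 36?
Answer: 487872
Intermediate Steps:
g = -56
n(F, H) = 1/(2*H)
(-121*(2 + 4)²)/n(8, g) = (-121*(2 + 4)²)/(((½)/(-56))) = (-121*6²)/(((½)*(-1/56))) = (-121*36)/(-1/112) = -4356*(-112) = 487872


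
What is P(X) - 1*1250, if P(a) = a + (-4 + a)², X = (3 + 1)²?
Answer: -1090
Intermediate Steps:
X = 16 (X = 4² = 16)
P(X) - 1*1250 = (16 + (-4 + 16)²) - 1*1250 = (16 + 12²) - 1250 = (16 + 144) - 1250 = 160 - 1250 = -1090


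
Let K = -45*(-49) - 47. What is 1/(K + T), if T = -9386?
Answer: -1/7228 ≈ -0.00013835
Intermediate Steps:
K = 2158 (K = 2205 - 47 = 2158)
1/(K + T) = 1/(2158 - 9386) = 1/(-7228) = -1/7228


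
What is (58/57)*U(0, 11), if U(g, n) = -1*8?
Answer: -464/57 ≈ -8.1404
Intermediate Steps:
U(g, n) = -8
(58/57)*U(0, 11) = (58/57)*(-8) = -464/57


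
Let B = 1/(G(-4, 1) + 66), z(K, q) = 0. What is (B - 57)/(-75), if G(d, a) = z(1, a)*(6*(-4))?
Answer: 3761/4950 ≈ 0.75980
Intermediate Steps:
G(d, a) = 0 (G(d, a) = 0*(6*(-4)) = 0*(-24) = 0)
B = 1/66 (B = 1/(0 + 66) = 1/66 ≈ 0.015152)
(B - 57)/(-75) = (1/66 - 57)/(-75) = -1/75*(-3761/66) = 3761/4950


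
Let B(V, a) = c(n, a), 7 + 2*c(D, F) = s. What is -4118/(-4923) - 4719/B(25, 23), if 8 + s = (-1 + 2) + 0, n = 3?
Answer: 23260463/34461 ≈ 674.98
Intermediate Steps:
s = -7 (s = -8 + ((-1 + 2) + 0) = -8 + (1 + 0) = -8 + 1 = -7)
c(D, F) = -7 (c(D, F) = -7/2 + (1/2)*(-7) = -7/2 - 7/2 = -7)
B(V, a) = -7
-4118/(-4923) - 4719/B(25, 23) = -4118/(-4923) - 4719/(-7) = -4118*(-1/4923) - 4719*(-1/7) = 4118/4923 + 4719/7 = 23260463/34461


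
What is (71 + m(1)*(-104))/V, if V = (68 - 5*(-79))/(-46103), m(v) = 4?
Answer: 15905535/463 ≈ 34353.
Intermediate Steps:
V = -463/46103 (V = (68 + 395)*(-1/46103) = 463*(-1/46103) = -463/46103 ≈ -0.010043)
(71 + m(1)*(-104))/V = (71 + 4*(-104))/(-463/46103) = (71 - 416)*(-46103/463) = -345*(-46103/463) = 15905535/463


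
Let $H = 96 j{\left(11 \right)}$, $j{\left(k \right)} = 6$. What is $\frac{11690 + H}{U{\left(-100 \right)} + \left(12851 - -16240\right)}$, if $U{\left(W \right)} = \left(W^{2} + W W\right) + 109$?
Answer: $\frac{6133}{24600} \approx 0.24931$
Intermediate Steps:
$U{\left(W \right)} = 109 + 2 W^{2}$ ($U{\left(W \right)} = \left(W^{2} + W^{2}\right) + 109 = 2 W^{2} + 109 = 109 + 2 W^{2}$)
$H = 576$ ($H = 96 \cdot 6 = 576$)
$\frac{11690 + H}{U{\left(-100 \right)} + \left(12851 - -16240\right)} = \frac{11690 + 576}{\left(109 + 2 \left(-100\right)^{2}\right) + \left(12851 - -16240\right)} = \frac{12266}{\left(109 + 2 \cdot 10000\right) + \left(12851 + 16240\right)} = \frac{12266}{\left(109 + 20000\right) + 29091} = \frac{12266}{20109 + 29091} = \frac{12266}{49200} = 12266 \cdot \frac{1}{49200} = \frac{6133}{24600}$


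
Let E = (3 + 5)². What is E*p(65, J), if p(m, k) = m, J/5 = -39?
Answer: 4160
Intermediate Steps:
J = -195 (J = 5*(-39) = -195)
E = 64 (E = 8² = 64)
E*p(65, J) = 64*65 = 4160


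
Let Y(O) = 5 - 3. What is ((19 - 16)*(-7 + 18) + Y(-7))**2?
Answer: 1225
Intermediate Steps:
Y(O) = 2
((19 - 16)*(-7 + 18) + Y(-7))**2 = ((19 - 16)*(-7 + 18) + 2)**2 = (3*11 + 2)**2 = (33 + 2)**2 = 35**2 = 1225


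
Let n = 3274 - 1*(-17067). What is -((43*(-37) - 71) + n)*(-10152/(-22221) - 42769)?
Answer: 657472986969/823 ≈ 7.9887e+8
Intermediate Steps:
n = 20341 (n = 3274 + 17067 = 20341)
-((43*(-37) - 71) + n)*(-10152/(-22221) - 42769) = -((43*(-37) - 71) + 20341)*(-10152/(-22221) - 42769) = -((-1591 - 71) + 20341)*(-10152*(-1/22221) - 42769) = -(-1662 + 20341)*(376/823 - 42769) = -18679*(-35198511)/823 = -1*(-657472986969/823) = 657472986969/823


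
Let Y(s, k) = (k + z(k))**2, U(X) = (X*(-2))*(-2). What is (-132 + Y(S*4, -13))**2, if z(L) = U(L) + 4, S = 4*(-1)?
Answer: 12880921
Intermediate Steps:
S = -4
U(X) = 4*X (U(X) = -2*X*(-2) = 4*X)
z(L) = 4 + 4*L (z(L) = 4*L + 4 = 4 + 4*L)
Y(s, k) = (4 + 5*k)**2 (Y(s, k) = (k + (4 + 4*k))**2 = (4 + 5*k)**2)
(-132 + Y(S*4, -13))**2 = (-132 + (4 + 5*(-13))**2)**2 = (-132 + (4 - 65)**2)**2 = (-132 + (-61)**2)**2 = (-132 + 3721)**2 = 3589**2 = 12880921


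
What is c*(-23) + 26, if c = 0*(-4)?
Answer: 26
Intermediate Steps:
c = 0
c*(-23) + 26 = 0*(-23) + 26 = 0 + 26 = 26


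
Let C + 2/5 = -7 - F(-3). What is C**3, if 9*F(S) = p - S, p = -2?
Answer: -38614472/91125 ≈ -423.75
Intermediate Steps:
F(S) = -2/9 - S/9 (F(S) = (-2 - S)/9 = -2/9 - S/9)
C = -338/45 (C = -2/5 + (-7 - (-2/9 - 1/9*(-3))) = -2/5 + (-7 - (-2/9 + 1/3)) = -2/5 + (-7 - 1*1/9) = -2/5 + (-7 - 1/9) = -2/5 - 64/9 = -338/45 ≈ -7.5111)
C**3 = (-338/45)**3 = -38614472/91125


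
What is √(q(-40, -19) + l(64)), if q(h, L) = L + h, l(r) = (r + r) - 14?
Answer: √55 ≈ 7.4162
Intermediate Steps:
l(r) = -14 + 2*r (l(r) = 2*r - 14 = -14 + 2*r)
√(q(-40, -19) + l(64)) = √((-19 - 40) + (-14 + 2*64)) = √(-59 + (-14 + 128)) = √(-59 + 114) = √55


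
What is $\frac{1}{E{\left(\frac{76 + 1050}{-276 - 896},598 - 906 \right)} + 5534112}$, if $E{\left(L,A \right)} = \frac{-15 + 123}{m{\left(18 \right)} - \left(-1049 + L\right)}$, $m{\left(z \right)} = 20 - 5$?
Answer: $\frac{624067}{3453656736792} \approx 1.807 \cdot 10^{-7}$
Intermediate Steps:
$m{\left(z \right)} = 15$ ($m{\left(z \right)} = 20 - 5 = 15$)
$E{\left(L,A \right)} = \frac{108}{1064 - L}$ ($E{\left(L,A \right)} = \frac{-15 + 123}{15 - \left(-1049 + L\right)} = \frac{108}{1064 - L}$)
$\frac{1}{E{\left(\frac{76 + 1050}{-276 - 896},598 - 906 \right)} + 5534112} = \frac{1}{\frac{108}{1064 - \frac{76 + 1050}{-276 - 896}} + 5534112} = \frac{1}{\frac{108}{1064 - \frac{1126}{-1172}} + 5534112} = \frac{1}{\frac{108}{1064 - 1126 \left(- \frac{1}{1172}\right)} + 5534112} = \frac{1}{\frac{108}{1064 - - \frac{563}{586}} + 5534112} = \frac{1}{\frac{108}{1064 + \frac{563}{586}} + 5534112} = \frac{1}{\frac{108}{\frac{624067}{586}} + 5534112} = \frac{1}{108 \cdot \frac{586}{624067} + 5534112} = \frac{1}{\frac{63288}{624067} + 5534112} = \frac{1}{\frac{3453656736792}{624067}} = \frac{624067}{3453656736792}$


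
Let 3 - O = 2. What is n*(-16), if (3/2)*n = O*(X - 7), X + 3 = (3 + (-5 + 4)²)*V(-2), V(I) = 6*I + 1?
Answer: 576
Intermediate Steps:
V(I) = 1 + 6*I
O = 1 (O = 3 - 1*2 = 3 - 2 = 1)
X = -47 (X = -3 + (3 + (-5 + 4)²)*(1 + 6*(-2)) = -3 + (3 + (-1)²)*(1 - 12) = -3 + (3 + 1)*(-11) = -3 + 4*(-11) = -3 - 44 = -47)
n = -36 (n = 2*(1*(-47 - 7))/3 = 2*(1*(-54))/3 = (⅔)*(-54) = -36)
n*(-16) = -36*(-16) = 576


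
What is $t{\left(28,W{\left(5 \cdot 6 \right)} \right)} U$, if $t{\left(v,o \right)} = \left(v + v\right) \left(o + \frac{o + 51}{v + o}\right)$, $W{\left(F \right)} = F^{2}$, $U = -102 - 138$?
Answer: $- \frac{351183420}{29} \approx -1.211 \cdot 10^{7}$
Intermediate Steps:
$U = -240$ ($U = -102 - 138 = -240$)
$t{\left(v,o \right)} = 2 v \left(o + \frac{51 + o}{o + v}\right)$
$t{\left(28,W{\left(5 \cdot 6 \right)} \right)} U = 2 \cdot 28 \frac{1}{\left(5 \cdot 6\right)^{2} + 28} \left(51 + \left(5 \cdot 6\right)^{2} + \left(\left(5 \cdot 6\right)^{2}\right)^{2} + \left(5 \cdot 6\right)^{2} \cdot 28\right) \left(-240\right) = 2 \cdot 28 \frac{1}{30^{2} + 28} \left(51 + 30^{2} + \left(30^{2}\right)^{2} + 30^{2} \cdot 28\right) \left(-240\right) = 2 \cdot 28 \frac{1}{900 + 28} \left(51 + 900 + 900^{2} + 900 \cdot 28\right) \left(-240\right) = 2 \cdot 28 \cdot \frac{1}{928} \left(51 + 900 + 810000 + 25200\right) \left(-240\right) = 2 \cdot 28 \cdot \frac{1}{928} \cdot 836151 \left(-240\right) = \frac{5853057}{116} \left(-240\right) = - \frac{351183420}{29}$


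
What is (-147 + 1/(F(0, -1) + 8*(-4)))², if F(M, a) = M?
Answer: 22137025/1024 ≈ 21618.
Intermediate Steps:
(-147 + 1/(F(0, -1) + 8*(-4)))² = (-147 + 1/(0 + 8*(-4)))² = (-147 + 1/(0 - 32))² = (-147 + 1/(-32))² = (-147 - 1/32)² = (-4705/32)² = 22137025/1024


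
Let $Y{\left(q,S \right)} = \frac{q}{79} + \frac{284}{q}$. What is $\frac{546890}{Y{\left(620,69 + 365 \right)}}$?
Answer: $\frac{6696668050}{101709} \approx 65842.0$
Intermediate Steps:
$Y{\left(q,S \right)} = \frac{284}{q} + \frac{q}{79}$ ($Y{\left(q,S \right)} = q \frac{1}{79} + \frac{284}{q} = \frac{q}{79} + \frac{284}{q} = \frac{284}{q} + \frac{q}{79}$)
$\frac{546890}{Y{\left(620,69 + 365 \right)}} = \frac{546890}{\frac{284}{620} + \frac{1}{79} \cdot 620} = \frac{546890}{284 \cdot \frac{1}{620} + \frac{620}{79}} = \frac{546890}{\frac{71}{155} + \frac{620}{79}} = \frac{546890}{\frac{101709}{12245}} = 546890 \cdot \frac{12245}{101709} = \frac{6696668050}{101709}$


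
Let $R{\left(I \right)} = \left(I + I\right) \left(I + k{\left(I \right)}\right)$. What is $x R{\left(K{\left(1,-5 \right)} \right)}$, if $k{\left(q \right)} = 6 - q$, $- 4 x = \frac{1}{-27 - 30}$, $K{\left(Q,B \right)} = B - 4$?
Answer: $- \frac{9}{19} \approx -0.47368$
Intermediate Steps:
$K{\left(Q,B \right)} = -4 + B$
$x = \frac{1}{228}$ ($x = - \frac{1}{4 \left(-27 - 30\right)} = - \frac{1}{4 \left(-57\right)} = \left(- \frac{1}{4}\right) \left(- \frac{1}{57}\right) = \frac{1}{228} \approx 0.004386$)
$R{\left(I \right)} = 12 I$ ($R{\left(I \right)} = \left(I + I\right) \left(I - \left(-6 + I\right)\right) = 2 I 6 = 12 I$)
$x R{\left(K{\left(1,-5 \right)} \right)} = \frac{12 \left(-4 - 5\right)}{228} = \frac{12 \left(-9\right)}{228} = \frac{1}{228} \left(-108\right) = - \frac{9}{19}$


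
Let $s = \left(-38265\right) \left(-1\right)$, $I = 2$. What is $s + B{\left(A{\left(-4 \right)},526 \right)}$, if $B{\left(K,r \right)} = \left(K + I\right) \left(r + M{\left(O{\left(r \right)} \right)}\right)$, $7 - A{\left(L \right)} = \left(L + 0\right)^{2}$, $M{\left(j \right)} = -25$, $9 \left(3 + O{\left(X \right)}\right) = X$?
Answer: $34758$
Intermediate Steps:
$O{\left(X \right)} = -3 + \frac{X}{9}$
$A{\left(L \right)} = 7 - L^{2}$ ($A{\left(L \right)} = 7 - \left(L + 0\right)^{2} = 7 - L^{2}$)
$B{\left(K,r \right)} = \left(-25 + r\right) \left(2 + K\right)$ ($B{\left(K,r \right)} = \left(K + 2\right) \left(r - 25\right) = \left(2 + K\right) \left(-25 + r\right) = \left(-25 + r\right) \left(2 + K\right)$)
$s = 38265$
$s + B{\left(A{\left(-4 \right)},526 \right)} = 38265 + \left(-50 - 25 \left(7 - \left(-4\right)^{2}\right) + 2 \cdot 526 + \left(7 - \left(-4\right)^{2}\right) 526\right) = 38265 + \left(-50 - 25 \left(7 - 16\right) + 1052 + \left(7 - 16\right) 526\right) = 38265 - 3507 = 34758$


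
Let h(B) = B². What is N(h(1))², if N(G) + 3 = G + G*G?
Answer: 1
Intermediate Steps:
N(G) = -3 + G + G² (N(G) = -3 + (G + G*G) = -3 + (G + G²) = -3 + G + G²)
N(h(1))² = (-3 + 1² + (1²)²)² = (-3 + 1 + 1²)² = (-3 + 1 + 1)² = (-1)² = 1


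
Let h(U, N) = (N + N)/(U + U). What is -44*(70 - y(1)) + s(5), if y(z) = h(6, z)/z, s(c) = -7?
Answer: -9239/3 ≈ -3079.7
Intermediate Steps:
h(U, N) = N/U (h(U, N) = (2*N)/((2*U)) = (2*N)*(1/(2*U)) = N/U)
y(z) = 1/6 (y(z) = (z/6)/z = 1/6)
-44*(70 - y(1)) + s(5) = -44*(70 - 1*1/6) - 7 = -44*(70 - 1/6) - 7 = -44*419/6 - 7 = -9218/3 - 7 = -9239/3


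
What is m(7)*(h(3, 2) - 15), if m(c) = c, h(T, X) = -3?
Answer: -126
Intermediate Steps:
m(7)*(h(3, 2) - 15) = 7*(-3 - 15) = 7*(-18) = -126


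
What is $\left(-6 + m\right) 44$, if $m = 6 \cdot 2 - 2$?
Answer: $176$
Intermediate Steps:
$m = 10$ ($m = 12 - 2 = 10$)
$\left(-6 + m\right) 44 = \left(-6 + 10\right) 44 = 4 \cdot 44 = 176$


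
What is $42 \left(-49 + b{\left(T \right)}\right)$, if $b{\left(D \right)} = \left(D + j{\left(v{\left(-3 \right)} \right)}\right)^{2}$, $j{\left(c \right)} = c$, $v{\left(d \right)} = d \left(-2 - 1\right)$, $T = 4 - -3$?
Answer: $8694$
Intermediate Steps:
$T = 7$ ($T = 4 + 3 = 7$)
$v{\left(d \right)} = - 3 d$ ($v{\left(d \right)} = d \left(-3\right) = - 3 d$)
$b{\left(D \right)} = \left(9 + D\right)^{2}$ ($b{\left(D \right)} = \left(D - -9\right)^{2} = \left(D + 9\right)^{2} = \left(9 + D\right)^{2}$)
$42 \left(-49 + b{\left(T \right)}\right) = 42 \left(-49 + \left(9 + 7\right)^{2}\right) = 42 \left(-49 + 16^{2}\right) = 42 \left(-49 + 256\right) = 42 \cdot 207 = 8694$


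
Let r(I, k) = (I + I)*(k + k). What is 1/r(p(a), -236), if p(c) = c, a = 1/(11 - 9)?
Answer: -1/472 ≈ -0.0021186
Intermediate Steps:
a = 1/2 ≈ 0.50000
r(I, k) = 4*I*k (r(I, k) = (2*I)*(2*k) = 4*I*k)
1/r(p(a), -236) = 1/(4*(1/2)*(-236)) = 1/(-472) = -1/472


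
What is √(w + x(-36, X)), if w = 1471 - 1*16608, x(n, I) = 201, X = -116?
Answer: 2*I*√3734 ≈ 122.21*I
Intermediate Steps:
w = -15137 (w = 1471 - 16608 = -15137)
√(w + x(-36, X)) = √(-15137 + 201) = √(-14936) = 2*I*√3734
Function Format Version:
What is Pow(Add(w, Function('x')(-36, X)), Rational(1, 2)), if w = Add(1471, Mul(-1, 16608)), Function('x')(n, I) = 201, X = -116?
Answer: Mul(2, I, Pow(3734, Rational(1, 2))) ≈ Mul(122.21, I)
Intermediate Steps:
w = -15137 (w = Add(1471, -16608) = -15137)
Pow(Add(w, Function('x')(-36, X)), Rational(1, 2)) = Pow(Add(-15137, 201), Rational(1, 2)) = Pow(-14936, Rational(1, 2)) = Mul(2, I, Pow(3734, Rational(1, 2)))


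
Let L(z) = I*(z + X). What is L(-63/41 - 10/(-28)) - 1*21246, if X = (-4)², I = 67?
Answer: -11625235/574 ≈ -20253.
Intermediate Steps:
X = 16
L(z) = 1072 + 67*z (L(z) = 67*(z + 16) = 67*(16 + z) = 1072 + 67*z)
L(-63/41 - 10/(-28)) - 1*21246 = (1072 + 67*(-63/41 - 10/(-28))) - 1*21246 = (1072 + 67*(-63*1/41 - 10*(-1/28))) - 21246 = (1072 + 67*(-63/41 + 5/14)) - 21246 = (1072 + 67*(-677/574)) - 21246 = (1072 - 45359/574) - 21246 = 569969/574 - 21246 = -11625235/574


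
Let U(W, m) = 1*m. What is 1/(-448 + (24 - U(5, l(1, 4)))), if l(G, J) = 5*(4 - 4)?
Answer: -1/424 ≈ -0.0023585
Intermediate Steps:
l(G, J) = 0 (l(G, J) = 5*0 = 0)
U(W, m) = m
1/(-448 + (24 - U(5, l(1, 4)))) = 1/(-448 + (24 - 1*0)) = 1/(-448 + (24 + 0)) = 1/(-448 + 24) = 1/(-424) = -1/424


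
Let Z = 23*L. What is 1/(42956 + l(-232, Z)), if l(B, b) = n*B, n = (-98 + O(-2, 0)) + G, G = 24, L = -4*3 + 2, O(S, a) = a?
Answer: 1/60124 ≈ 1.6632e-5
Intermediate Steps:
L = -10 (L = -12 + 2 = -10)
Z = -230 (Z = 23*(-10) = -230)
n = -74 (n = (-98 + 0) + 24 = -98 + 24 = -74)
l(B, b) = -74*B
1/(42956 + l(-232, Z)) = 1/(42956 - 74*(-232)) = 1/(42956 + 17168) = 1/60124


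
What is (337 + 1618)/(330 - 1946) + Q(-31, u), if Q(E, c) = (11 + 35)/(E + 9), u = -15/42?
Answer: -58673/17776 ≈ -3.3007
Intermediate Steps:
u = -5/14 (u = -15*1/42 = -5/14 ≈ -0.35714)
Q(E, c) = 46/(9 + E)
(337 + 1618)/(330 - 1946) + Q(-31, u) = (337 + 1618)/(330 - 1946) + 46/(9 - 31) = 1955/(-1616) + 46/(-22) = 1955*(-1/1616) + 46*(-1/22) = -1955/1616 - 23/11 = -58673/17776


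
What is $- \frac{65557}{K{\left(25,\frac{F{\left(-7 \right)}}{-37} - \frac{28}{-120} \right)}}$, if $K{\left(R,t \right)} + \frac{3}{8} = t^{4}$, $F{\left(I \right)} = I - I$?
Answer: $\frac{53101170000}{301349} \approx 1.7621 \cdot 10^{5}$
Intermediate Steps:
$F{\left(I \right)} = 0$
$K{\left(R,t \right)} = - \frac{3}{8} + t^{4}$
$- \frac{65557}{K{\left(25,\frac{F{\left(-7 \right)}}{-37} - \frac{28}{-120} \right)}} = - \frac{65557}{- \frac{3}{8} + \left(\frac{0}{-37} - \frac{28}{-120}\right)^{4}} = - \frac{65557}{- \frac{3}{8} + \left(0 \left(- \frac{1}{37}\right) - - \frac{7}{30}\right)^{4}} = - \frac{65557}{- \frac{3}{8} + \left(0 + \frac{7}{30}\right)^{4}} = - \frac{65557}{- \frac{3}{8} + \left(\frac{7}{30}\right)^{4}} = - \frac{65557}{- \frac{3}{8} + \frac{2401}{810000}} = - \frac{65557}{- \frac{301349}{810000}} = \left(-65557\right) \left(- \frac{810000}{301349}\right) = \frac{53101170000}{301349}$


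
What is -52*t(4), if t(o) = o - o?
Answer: 0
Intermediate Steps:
t(o) = 0
-52*t(4) = -52*0 = 0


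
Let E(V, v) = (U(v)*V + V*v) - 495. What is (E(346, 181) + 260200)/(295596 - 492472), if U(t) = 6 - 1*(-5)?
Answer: -326137/196876 ≈ -1.6566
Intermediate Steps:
U(t) = 11 (U(t) = 6 + 5 = 11)
E(V, v) = -495 + 11*V + V*v (E(V, v) = (11*V + V*v) - 495 = -495 + 11*V + V*v)
(E(346, 181) + 260200)/(295596 - 492472) = ((-495 + 11*346 + 346*181) + 260200)/(295596 - 492472) = ((-495 + 3806 + 62626) + 260200)/(-196876) = (65937 + 260200)*(-1/196876) = 326137*(-1/196876) = -326137/196876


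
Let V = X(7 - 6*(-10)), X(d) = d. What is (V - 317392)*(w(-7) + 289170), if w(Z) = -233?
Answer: -91686933525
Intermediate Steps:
V = 67 (V = 7 - 6*(-10) = 7 + 60 = 67)
(V - 317392)*(w(-7) + 289170) = (67 - 317392)*(-233 + 289170) = -317325*288937 = -91686933525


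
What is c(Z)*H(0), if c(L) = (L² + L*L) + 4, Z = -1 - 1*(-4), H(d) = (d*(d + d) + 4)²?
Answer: 352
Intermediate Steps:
H(d) = (4 + 2*d²)² (H(d) = (d*(2*d) + 4)² = (2*d² + 4)² = (4 + 2*d²)²)
Z = 3 (Z = -1 + 4 = 3)
c(L) = 4 + 2*L² (c(L) = (L² + L²) + 4 = 2*L² + 4 = 4 + 2*L²)
c(Z)*H(0) = (4 + 2*3²)*(4*(2 + 0²)²) = (4 + 2*9)*(4*(2 + 0)²) = (4 + 18)*(4*2²) = 22*(4*4) = 22*16 = 352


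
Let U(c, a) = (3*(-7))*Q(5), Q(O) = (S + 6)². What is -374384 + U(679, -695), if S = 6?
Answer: -377408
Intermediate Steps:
Q(O) = 144 (Q(O) = (6 + 6)² = 12² = 144)
U(c, a) = -3024 (U(c, a) = (3*(-7))*144 = -21*144 = -3024)
-374384 + U(679, -695) = -374384 - 3024 = -377408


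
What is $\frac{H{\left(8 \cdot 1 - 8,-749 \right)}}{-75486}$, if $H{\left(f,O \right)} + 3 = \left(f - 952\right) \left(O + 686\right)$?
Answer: $- \frac{19991}{25162} \approx -0.79449$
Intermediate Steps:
$H{\left(f,O \right)} = -3 + \left(-952 + f\right) \left(686 + O\right)$ ($H{\left(f,O \right)} = -3 + \left(f - 952\right) \left(O + 686\right) = -3 + \left(-952 + f\right) \left(686 + O\right)$)
$\frac{H{\left(8 \cdot 1 - 8,-749 \right)}}{-75486} = \frac{-653075 - -713048 + 686 \left(8 \cdot 1 - 8\right) - 749 \left(8 \cdot 1 - 8\right)}{-75486} = \left(-653075 + 713048 + 686 \left(8 - 8\right) - 749 \left(8 - 8\right)\right) \left(- \frac{1}{75486}\right) = \left(-653075 + 713048 + 686 \cdot 0 - 0\right) \left(- \frac{1}{75486}\right) = \left(-653075 + 713048 + 0 + 0\right) \left(- \frac{1}{75486}\right) = 59973 \left(- \frac{1}{75486}\right) = - \frac{19991}{25162}$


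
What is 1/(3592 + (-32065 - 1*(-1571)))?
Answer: -1/26902 ≈ -3.7172e-5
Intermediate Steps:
1/(3592 + (-32065 - 1*(-1571))) = 1/(3592 + (-32065 + 1571)) = 1/(3592 - 30494) = 1/(-26902) = -1/26902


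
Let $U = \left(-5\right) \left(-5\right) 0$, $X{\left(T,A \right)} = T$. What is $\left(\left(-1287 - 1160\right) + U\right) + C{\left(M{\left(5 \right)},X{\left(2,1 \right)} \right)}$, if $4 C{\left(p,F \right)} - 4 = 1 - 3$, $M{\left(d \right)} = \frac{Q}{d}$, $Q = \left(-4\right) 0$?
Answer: $- \frac{4893}{2} \approx -2446.5$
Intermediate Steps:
$U = 0$ ($U = 25 \cdot 0 = 0$)
$Q = 0$
$M{\left(d \right)} = 0$ ($M{\left(d \right)} = \frac{0}{d} = 0$)
$C{\left(p,F \right)} = \frac{1}{2}$ ($C{\left(p,F \right)} = 1 + \frac{1 - 3}{4} = 1 + \frac{1}{4} \left(-2\right) = 1 - \frac{1}{2} = \frac{1}{2}$)
$\left(\left(-1287 - 1160\right) + U\right) + C{\left(M{\left(5 \right)},X{\left(2,1 \right)} \right)} = \left(\left(-1287 - 1160\right) + 0\right) + \frac{1}{2} = \left(-2447 + 0\right) + \frac{1}{2} = -2447 + \frac{1}{2} = - \frac{4893}{2}$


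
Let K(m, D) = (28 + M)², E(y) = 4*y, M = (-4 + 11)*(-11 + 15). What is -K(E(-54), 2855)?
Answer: -3136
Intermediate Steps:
M = 28 (M = 7*4 = 28)
K(m, D) = 3136 (K(m, D) = (28 + 28)² = 56² = 3136)
-K(E(-54), 2855) = -1*3136 = -3136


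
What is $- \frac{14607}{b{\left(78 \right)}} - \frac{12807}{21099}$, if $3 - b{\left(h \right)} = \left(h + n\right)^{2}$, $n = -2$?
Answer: $\frac{78086094}{40601509} \approx 1.9232$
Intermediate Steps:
$b{\left(h \right)} = 3 - \left(-2 + h\right)^{2}$ ($b{\left(h \right)} = 3 - \left(h - 2\right)^{2} = 3 - \left(-2 + h\right)^{2}$)
$- \frac{14607}{b{\left(78 \right)}} - \frac{12807}{21099} = - \frac{14607}{3 - \left(-2 + 78\right)^{2}} - \frac{12807}{21099} = - \frac{14607}{3 - 76^{2}} - \frac{4269}{7033} = - \frac{14607}{3 - 5776} - \frac{4269}{7033} = - \frac{14607}{-5773} - \frac{4269}{7033} = \left(-14607\right) \left(- \frac{1}{5773}\right) - \frac{4269}{7033} = \frac{14607}{5773} - \frac{4269}{7033} = \frac{78086094}{40601509}$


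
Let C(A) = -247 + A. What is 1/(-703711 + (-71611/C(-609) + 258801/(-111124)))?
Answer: -23780536/16732690727319 ≈ -1.4212e-6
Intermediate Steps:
1/(-703711 + (-71611/C(-609) + 258801/(-111124))) = 1/(-703711 + (-71611/(-247 - 609) + 258801/(-111124))) = 1/(-703711 + (-71611/(-856) + 258801*(-1/111124))) = 1/(-703711 + (-71611*(-1/856) - 258801/111124)) = 1/(-703711 + (71611/856 - 258801/111124)) = 1/(-703711 + 1934041777/23780536) = 1/(-16732690727319/23780536) = -23780536/16732690727319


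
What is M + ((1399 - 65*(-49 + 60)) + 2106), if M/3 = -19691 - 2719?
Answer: -64440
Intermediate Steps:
M = -67230 (M = 3*(-19691 - 2719) = 3*(-22410) = -67230)
M + ((1399 - 65*(-49 + 60)) + 2106) = -67230 + ((1399 - 65*(-49 + 60)) + 2106) = -67230 + ((1399 - 65*11) + 2106) = -67230 + ((1399 - 715) + 2106) = -67230 + (684 + 2106) = -67230 + 2790 = -64440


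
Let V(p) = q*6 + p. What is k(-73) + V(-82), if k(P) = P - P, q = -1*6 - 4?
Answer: -142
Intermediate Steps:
q = -10 (q = -6 - 4 = -10)
V(p) = -60 + p (V(p) = -10*6 + p = -60 + p)
k(P) = 0
k(-73) + V(-82) = 0 + (-60 - 82) = 0 - 142 = -142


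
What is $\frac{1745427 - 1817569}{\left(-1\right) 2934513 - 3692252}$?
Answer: $\frac{72142}{6626765} \approx 0.010886$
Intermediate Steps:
$\frac{1745427 - 1817569}{\left(-1\right) 2934513 - 3692252} = - \frac{72142}{-2934513 - 3692252} = - \frac{72142}{-6626765} = \left(-72142\right) \left(- \frac{1}{6626765}\right) = \frac{72142}{6626765}$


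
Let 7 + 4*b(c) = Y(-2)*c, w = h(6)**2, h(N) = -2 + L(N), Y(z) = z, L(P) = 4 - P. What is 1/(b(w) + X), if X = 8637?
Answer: 4/34509 ≈ 0.00011591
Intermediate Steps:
h(N) = 2 - N (h(N) = -2 + (4 - N) = 2 - N)
w = 16 (w = (2 - 1*6)**2 = (2 - 6)**2 = (-4)**2 = 16)
b(c) = -7/4 - c/2 (b(c) = -7/4 + (-2*c)/4 = -7/4 - c/2)
1/(b(w) + X) = 1/((-7/4 - 1/2*16) + 8637) = 1/((-7/4 - 8) + 8637) = 1/(-39/4 + 8637) = 1/(34509/4) = 4/34509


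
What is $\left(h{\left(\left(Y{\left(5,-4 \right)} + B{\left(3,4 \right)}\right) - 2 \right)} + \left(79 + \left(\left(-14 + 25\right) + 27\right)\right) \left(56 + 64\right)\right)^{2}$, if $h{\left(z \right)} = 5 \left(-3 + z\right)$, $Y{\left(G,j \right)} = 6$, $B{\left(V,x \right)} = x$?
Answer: $197824225$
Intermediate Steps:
$h{\left(z \right)} = -15 + 5 z$
$\left(h{\left(\left(Y{\left(5,-4 \right)} + B{\left(3,4 \right)}\right) - 2 \right)} + \left(79 + \left(\left(-14 + 25\right) + 27\right)\right) \left(56 + 64\right)\right)^{2} = \left(\left(-15 + 5 \left(\left(6 + 4\right) - 2\right)\right) + \left(79 + \left(\left(-14 + 25\right) + 27\right)\right) \left(56 + 64\right)\right)^{2} = \left(\left(-15 + 5 \left(10 - 2\right)\right) + \left(79 + \left(11 + 27\right)\right) 120\right)^{2} = \left(\left(-15 + 5 \cdot 8\right) + \left(79 + 38\right) 120\right)^{2} = \left(\left(-15 + 40\right) + 117 \cdot 120\right)^{2} = \left(25 + 14040\right)^{2} = 14065^{2} = 197824225$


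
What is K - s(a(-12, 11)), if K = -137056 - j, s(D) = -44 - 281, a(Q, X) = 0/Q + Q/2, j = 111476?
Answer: -248207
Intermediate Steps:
a(Q, X) = Q/2 (a(Q, X) = 0 + Q*(1/2) = 0 + Q/2 = Q/2)
s(D) = -325
K = -248532 (K = -137056 - 1*111476 = -137056 - 111476 = -248532)
K - s(a(-12, 11)) = -248532 - 1*(-325) = -248532 + 325 = -248207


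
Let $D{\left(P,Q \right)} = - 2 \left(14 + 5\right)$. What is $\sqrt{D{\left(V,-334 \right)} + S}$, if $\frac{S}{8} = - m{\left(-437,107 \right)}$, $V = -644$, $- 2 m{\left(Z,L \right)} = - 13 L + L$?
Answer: $i \sqrt{5174} \approx 71.931 i$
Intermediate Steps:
$m{\left(Z,L \right)} = 6 L$ ($m{\left(Z,L \right)} = - \frac{- 13 L + L}{2} = - \frac{\left(-12\right) L}{2} = 6 L$)
$D{\left(P,Q \right)} = -38$ ($D{\left(P,Q \right)} = \left(-2\right) 19 = -38$)
$S = -5136$ ($S = 8 \left(- 6 \cdot 107\right) = 8 \left(\left(-1\right) 642\right) = 8 \left(-642\right) = -5136$)
$\sqrt{D{\left(V,-334 \right)} + S} = \sqrt{-38 - 5136} = \sqrt{-5174} = i \sqrt{5174}$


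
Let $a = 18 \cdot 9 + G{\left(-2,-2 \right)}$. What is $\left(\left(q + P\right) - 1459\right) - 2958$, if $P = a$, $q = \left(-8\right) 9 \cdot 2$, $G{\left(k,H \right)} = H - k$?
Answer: $-4399$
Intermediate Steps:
$q = -144$ ($q = \left(-72\right) 2 = -144$)
$a = 162$ ($a = 18 \cdot 9 - 0 = 162 + \left(-2 + 2\right) = 162 + 0 = 162$)
$P = 162$
$\left(\left(q + P\right) - 1459\right) - 2958 = \left(\left(-144 + 162\right) - 1459\right) - 2958 = \left(18 - 1459\right) - 2958 = -1441 - 2958 = -4399$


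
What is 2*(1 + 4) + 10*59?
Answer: 600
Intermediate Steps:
2*(1 + 4) + 10*59 = 2*5 + 590 = 10 + 590 = 600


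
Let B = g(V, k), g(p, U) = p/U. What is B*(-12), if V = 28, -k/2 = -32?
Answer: -21/4 ≈ -5.2500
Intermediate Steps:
k = 64 (k = -2*(-32) = 64)
B = 7/16 (B = 28/64 = 28*(1/64) = 7/16 ≈ 0.43750)
B*(-12) = (7/16)*(-12) = -21/4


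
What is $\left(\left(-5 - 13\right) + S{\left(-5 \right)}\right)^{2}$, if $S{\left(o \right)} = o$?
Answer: $529$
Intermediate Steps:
$\left(\left(-5 - 13\right) + S{\left(-5 \right)}\right)^{2} = \left(\left(-5 - 13\right) - 5\right)^{2} = \left(-18 - 5\right)^{2} = \left(-23\right)^{2} = 529$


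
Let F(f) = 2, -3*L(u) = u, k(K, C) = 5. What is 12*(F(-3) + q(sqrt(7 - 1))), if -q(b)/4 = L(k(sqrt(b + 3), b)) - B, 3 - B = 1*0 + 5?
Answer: 8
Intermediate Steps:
B = -2 (B = 3 - (1*0 + 5) = 3 - (0 + 5) = 3 - 1*5 = 3 - 5 = -2)
L(u) = -u/3
q(b) = -4/3 (q(b) = -4*(-1/3*5 - 1*(-2)) = -4*(-5/3 + 2) = -4*1/3 = -4/3)
12*(F(-3) + q(sqrt(7 - 1))) = 12*(2 - 4/3) = 12*(2/3) = 8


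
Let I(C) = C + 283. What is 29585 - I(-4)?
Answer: 29306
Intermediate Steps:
I(C) = 283 + C
29585 - I(-4) = 29585 - (283 - 4) = 29585 - 1*279 = 29585 - 279 = 29306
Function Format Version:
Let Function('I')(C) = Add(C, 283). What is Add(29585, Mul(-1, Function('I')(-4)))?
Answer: 29306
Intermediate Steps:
Function('I')(C) = Add(283, C)
Add(29585, Mul(-1, Function('I')(-4))) = Add(29585, Mul(-1, Add(283, -4))) = Add(29585, Mul(-1, 279)) = Add(29585, -279) = 29306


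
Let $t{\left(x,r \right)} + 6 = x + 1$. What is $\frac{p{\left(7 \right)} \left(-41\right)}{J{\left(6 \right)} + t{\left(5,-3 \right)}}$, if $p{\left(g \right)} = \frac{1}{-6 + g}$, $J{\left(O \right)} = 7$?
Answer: $- \frac{41}{7} \approx -5.8571$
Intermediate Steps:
$t{\left(x,r \right)} = -5 + x$ ($t{\left(x,r \right)} = -6 + \left(x + 1\right) = -6 + \left(1 + x\right) = -5 + x$)
$\frac{p{\left(7 \right)} \left(-41\right)}{J{\left(6 \right)} + t{\left(5,-3 \right)}} = \frac{\frac{1}{-6 + 7} \left(-41\right)}{7 + \left(-5 + 5\right)} = \frac{1^{-1} \left(-41\right)}{7 + 0} = \frac{1 \left(-41\right)}{7} = \left(-41\right) \frac{1}{7} = - \frac{41}{7}$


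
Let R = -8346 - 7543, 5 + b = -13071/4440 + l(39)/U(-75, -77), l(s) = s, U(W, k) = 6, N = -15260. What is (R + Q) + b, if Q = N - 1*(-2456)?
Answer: -42467777/1480 ≈ -28694.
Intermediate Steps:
b = -2137/1480 (b = -5 + (-13071/4440 + 39/6) = -5 + (-13071*1/4440 + 39*(⅙)) = -5 + (-4357/1480 + 13/2) = -5 + 5263/1480 = -2137/1480 ≈ -1.4439)
Q = -12804 (Q = -15260 - 1*(-2456) = -15260 + 2456 = -12804)
R = -15889
(R + Q) + b = (-15889 - 12804) - 2137/1480 = -28693 - 2137/1480 = -42467777/1480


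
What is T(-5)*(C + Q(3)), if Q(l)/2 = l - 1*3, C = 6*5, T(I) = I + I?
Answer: -300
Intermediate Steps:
T(I) = 2*I
C = 30
Q(l) = -6 + 2*l (Q(l) = 2*(l - 1*3) = 2*(l - 3) = 2*(-3 + l) = -6 + 2*l)
T(-5)*(C + Q(3)) = (2*(-5))*(30 + (-6 + 2*3)) = -10*(30 + (-6 + 6)) = -10*(30 + 0) = -10*30 = -300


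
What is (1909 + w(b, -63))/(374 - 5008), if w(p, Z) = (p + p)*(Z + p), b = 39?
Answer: -37/4634 ≈ -0.0079845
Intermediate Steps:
w(p, Z) = 2*p*(Z + p) (w(p, Z) = (2*p)*(Z + p) = 2*p*(Z + p))
(1909 + w(b, -63))/(374 - 5008) = (1909 + 2*39*(-63 + 39))/(374 - 5008) = (1909 + 2*39*(-24))/(-4634) = (1909 - 1872)*(-1/4634) = 37*(-1/4634) = -37/4634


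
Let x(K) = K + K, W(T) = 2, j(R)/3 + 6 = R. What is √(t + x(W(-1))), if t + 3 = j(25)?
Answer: √58 ≈ 7.6158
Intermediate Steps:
j(R) = -18 + 3*R
t = 54 (t = -3 + (-18 + 3*25) = -3 + (-18 + 75) = -3 + 57 = 54)
x(K) = 2*K
√(t + x(W(-1))) = √(54 + 2*2) = √(54 + 4) = √58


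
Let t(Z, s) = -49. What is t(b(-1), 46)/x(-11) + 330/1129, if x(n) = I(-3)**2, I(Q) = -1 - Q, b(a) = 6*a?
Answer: -54001/4516 ≈ -11.958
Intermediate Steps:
x(n) = 4 (x(n) = (-1 - 1*(-3))**2 = (-1 + 3)**2 = 2**2 = 4)
t(b(-1), 46)/x(-11) + 330/1129 = -49/4 + 330/1129 = -54001/4516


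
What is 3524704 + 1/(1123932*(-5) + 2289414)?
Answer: 11738131397183/3330246 ≈ 3.5247e+6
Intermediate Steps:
3524704 + 1/(1123932*(-5) + 2289414) = 3524704 + 1/(-5619660 + 2289414) = 3524704 + 1/(-3330246) = 3524704 - 1/3330246 = 11738131397183/3330246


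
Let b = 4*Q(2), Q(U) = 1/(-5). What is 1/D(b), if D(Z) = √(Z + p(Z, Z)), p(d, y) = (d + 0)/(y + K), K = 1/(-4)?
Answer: -I*√105/2 ≈ -5.1235*I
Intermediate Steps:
Q(U) = -⅕
K = -¼ (K = 1*(-¼) = -¼ ≈ -0.25000)
b = -⅘ (b = 4*(-⅕) = -⅘ ≈ -0.80000)
p(d, y) = d/(-¼ + y) (p(d, y) = (d + 0)/(y - ¼) = d/(-¼ + y))
D(Z) = √(Z + 4*Z/(-1 + 4*Z))
1/D(b) = 1/(√(-4*(3 + 4*(-⅘))/(5*(-1 + 4*(-⅘))))) = 1/(√(-4*(3 - 16/5)/(5*(-1 - 16/5)))) = 1/(√(-⅘*(-⅕)/(-21/5))) = 1/(√(-⅘*(-5/21)*(-⅕))) = 1/(√(-4/105)) = 1/(2*I*√105/105) = -I*√105/2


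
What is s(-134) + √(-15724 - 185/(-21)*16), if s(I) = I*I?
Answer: 17956 + 2*I*√1718031/21 ≈ 17956.0 + 124.83*I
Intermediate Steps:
s(I) = I²
s(-134) + √(-15724 - 185/(-21)*16) = (-134)² + √(-15724 - 185/(-21)*16) = 17956 + √(-15724 - 185*(-1/21)*16) = 17956 + √(-15724 + (185/21)*16) = 17956 + √(-15724 + 2960/21) = 17956 + √(-327244/21) = 17956 + 2*I*√1718031/21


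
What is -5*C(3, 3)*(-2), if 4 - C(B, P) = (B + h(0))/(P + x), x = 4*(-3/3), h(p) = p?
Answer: 70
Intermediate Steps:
x = -4 (x = 4*(-3*1/3) = 4*(-1) = -4)
C(B, P) = 4 - B/(-4 + P) (C(B, P) = 4 - (B + 0)/(P - 4) = 4 - B/(-4 + P))
-5*C(3, 3)*(-2) = -5*(-16 - 1*3 + 4*3)/(-4 + 3)*(-2) = -5*(-16 - 3 + 12)/(-1)*(-2) = -(-5)*(-7)*(-2) = -5*7*(-2) = -35*(-2) = 70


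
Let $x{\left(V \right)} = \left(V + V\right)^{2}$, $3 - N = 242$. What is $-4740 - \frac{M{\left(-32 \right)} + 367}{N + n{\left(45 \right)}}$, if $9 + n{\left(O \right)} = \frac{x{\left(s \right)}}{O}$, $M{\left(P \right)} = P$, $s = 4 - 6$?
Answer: $- \frac{52807485}{11144} \approx -4738.6$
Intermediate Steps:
$N = -239$ ($N = 3 - 242 = -239$)
$s = -2$ ($s = 4 - 6 = -2$)
$x{\left(V \right)} = 4 V^{2}$ ($x{\left(V \right)} = \left(2 V\right)^{2} = 4 V^{2}$)
$n{\left(O \right)} = -9 + \frac{16}{O}$ ($n{\left(O \right)} = -9 + \frac{4 \left(-2\right)^{2}}{O} = -9 + \frac{4 \cdot 4}{O} = -9 + \frac{16}{O}$)
$-4740 - \frac{M{\left(-32 \right)} + 367}{N + n{\left(45 \right)}} = -4740 - \frac{-32 + 367}{-239 - \left(9 - \frac{16}{45}\right)} = -4740 - \frac{335}{-239 + \left(-9 + 16 \cdot \frac{1}{45}\right)} = -4740 - \frac{335}{-239 + \left(-9 + \frac{16}{45}\right)} = -4740 - \frac{335}{-239 - \frac{389}{45}} = -4740 - \frac{335}{- \frac{11144}{45}} = -4740 - 335 \left(- \frac{45}{11144}\right) = -4740 - - \frac{15075}{11144} = -4740 + \frac{15075}{11144} = - \frac{52807485}{11144}$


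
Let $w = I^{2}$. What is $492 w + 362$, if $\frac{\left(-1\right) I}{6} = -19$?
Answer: $6394394$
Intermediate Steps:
$I = 114$ ($I = \left(-6\right) \left(-19\right) = 114$)
$w = 12996$ ($w = 114^{2} = 12996$)
$492 w + 362 = 492 \cdot 12996 + 362 = 6394032 + 362 = 6394394$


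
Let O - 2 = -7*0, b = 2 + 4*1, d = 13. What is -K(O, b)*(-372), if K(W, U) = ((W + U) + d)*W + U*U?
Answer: 29016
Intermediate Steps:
b = 6 (b = 2 + 4 = 6)
O = 2 (O = 2 - 7*0 = 2 + 0 = 2)
K(W, U) = U² + W*(13 + U + W) (K(W, U) = ((W + U) + 13)*W + U*U = ((U + W) + 13)*W + U² = (13 + U + W)*W + U² = W*(13 + U + W) + U² = U² + W*(13 + U + W))
-K(O, b)*(-372) = -(6² + 2² + 13*2 + 6*2)*(-372) = -(36 + 4 + 26 + 12)*(-372) = -1*78*(-372) = -78*(-372) = 29016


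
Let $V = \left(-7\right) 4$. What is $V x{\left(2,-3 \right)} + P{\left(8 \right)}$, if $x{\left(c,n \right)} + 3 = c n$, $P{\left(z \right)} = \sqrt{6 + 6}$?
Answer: $252 + 2 \sqrt{3} \approx 255.46$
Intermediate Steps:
$V = -28$
$P{\left(z \right)} = 2 \sqrt{3}$ ($P{\left(z \right)} = \sqrt{12} = 2 \sqrt{3}$)
$x{\left(c,n \right)} = -3 + c n$
$V x{\left(2,-3 \right)} + P{\left(8 \right)} = - 28 \left(-3 + 2 \left(-3\right)\right) + 2 \sqrt{3} = - 28 \left(-3 - 6\right) + 2 \sqrt{3} = \left(-28\right) \left(-9\right) + 2 \sqrt{3} = 252 + 2 \sqrt{3}$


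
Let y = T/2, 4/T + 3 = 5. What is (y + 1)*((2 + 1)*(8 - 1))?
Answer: 42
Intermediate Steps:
T = 2 (T = 4/(-3 + 5) = 4/2 = 4*(1/2) = 2)
y = 1 (y = 2/2 = 2*(1/2) = 1)
(y + 1)*((2 + 1)*(8 - 1)) = (1 + 1)*((2 + 1)*(8 - 1)) = 2*(3*7) = 2*21 = 42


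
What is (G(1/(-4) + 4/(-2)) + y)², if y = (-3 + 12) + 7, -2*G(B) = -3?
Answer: 1225/4 ≈ 306.25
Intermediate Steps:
G(B) = 3/2 (G(B) = -½*(-3) = 3/2)
y = 16 (y = 9 + 7 = 16)
(G(1/(-4) + 4/(-2)) + y)² = (3/2 + 16)² = (35/2)² = 1225/4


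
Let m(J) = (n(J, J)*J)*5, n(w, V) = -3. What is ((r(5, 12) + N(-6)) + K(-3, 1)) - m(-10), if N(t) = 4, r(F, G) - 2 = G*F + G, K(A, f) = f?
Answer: -71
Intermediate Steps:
r(F, G) = 2 + G + F*G (r(F, G) = 2 + (G*F + G) = 2 + (F*G + G) = 2 + (G + F*G) = 2 + G + F*G)
m(J) = -15*J (m(J) = -3*J*5 = -15*J)
((r(5, 12) + N(-6)) + K(-3, 1)) - m(-10) = (((2 + 12 + 5*12) + 4) + 1) - (-15)*(-10) = (((2 + 12 + 60) + 4) + 1) - 1*150 = ((74 + 4) + 1) - 150 = (78 + 1) - 150 = 79 - 150 = -71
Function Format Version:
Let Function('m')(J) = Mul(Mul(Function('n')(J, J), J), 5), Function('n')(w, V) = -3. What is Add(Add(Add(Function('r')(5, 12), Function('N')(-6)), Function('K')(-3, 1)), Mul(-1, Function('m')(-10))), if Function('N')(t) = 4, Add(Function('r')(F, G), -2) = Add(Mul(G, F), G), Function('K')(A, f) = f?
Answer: -71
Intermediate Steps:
Function('r')(F, G) = Add(2, G, Mul(F, G)) (Function('r')(F, G) = Add(2, Add(Mul(G, F), G)) = Add(2, Add(Mul(F, G), G)) = Add(2, Add(G, Mul(F, G))) = Add(2, G, Mul(F, G)))
Function('m')(J) = Mul(-15, J) (Function('m')(J) = Mul(Mul(-3, J), 5) = Mul(-15, J))
Add(Add(Add(Function('r')(5, 12), Function('N')(-6)), Function('K')(-3, 1)), Mul(-1, Function('m')(-10))) = Add(Add(Add(Add(2, 12, Mul(5, 12)), 4), 1), Mul(-1, Mul(-15, -10))) = Add(Add(Add(Add(2, 12, 60), 4), 1), Mul(-1, 150)) = Add(Add(Add(74, 4), 1), -150) = Add(Add(78, 1), -150) = Add(79, -150) = -71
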